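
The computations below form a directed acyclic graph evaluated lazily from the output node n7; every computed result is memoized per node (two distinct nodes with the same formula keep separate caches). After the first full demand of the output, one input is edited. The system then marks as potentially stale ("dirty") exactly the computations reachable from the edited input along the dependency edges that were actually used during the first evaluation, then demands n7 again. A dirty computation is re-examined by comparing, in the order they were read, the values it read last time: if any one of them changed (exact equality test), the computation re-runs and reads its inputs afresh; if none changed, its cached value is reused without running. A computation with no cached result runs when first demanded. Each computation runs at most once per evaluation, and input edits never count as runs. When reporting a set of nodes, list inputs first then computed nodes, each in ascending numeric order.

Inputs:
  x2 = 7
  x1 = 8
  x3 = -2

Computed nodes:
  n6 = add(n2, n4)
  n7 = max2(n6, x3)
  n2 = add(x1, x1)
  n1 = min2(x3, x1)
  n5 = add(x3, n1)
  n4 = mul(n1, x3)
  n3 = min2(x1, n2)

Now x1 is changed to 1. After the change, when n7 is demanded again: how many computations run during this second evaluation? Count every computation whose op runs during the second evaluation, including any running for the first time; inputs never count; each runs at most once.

4 computations run: n1, n2, n6, n7.
Note where the cutoff bites: n4 is checked, finds nothing changed, and keeps its cache.

First demand of the output computes:
  n1 = min2(-2, 8) = -2
  n2 = add(8, 8) = 16
  n4 = mul(-2, -2) = 4
  n6 = add(16, 4) = 20
  n7 = max2(20, -2) = 20

After the edit, cleaning proceeds:
  n1: a read changed (x1 8->1) — executes, giving -2 — identical to its old value.
  n2: a read changed (x1 8->1; x1 8->1) — executes, giving 2.
  n4: dirty, but its reads are unchanged (n1 unchanged, x3 unchanged); cached 4 stands.
  n6: a read changed (n2 16->2) — executes, giving 6.
  n7: a read changed (n6 20->6) — executes, giving 6.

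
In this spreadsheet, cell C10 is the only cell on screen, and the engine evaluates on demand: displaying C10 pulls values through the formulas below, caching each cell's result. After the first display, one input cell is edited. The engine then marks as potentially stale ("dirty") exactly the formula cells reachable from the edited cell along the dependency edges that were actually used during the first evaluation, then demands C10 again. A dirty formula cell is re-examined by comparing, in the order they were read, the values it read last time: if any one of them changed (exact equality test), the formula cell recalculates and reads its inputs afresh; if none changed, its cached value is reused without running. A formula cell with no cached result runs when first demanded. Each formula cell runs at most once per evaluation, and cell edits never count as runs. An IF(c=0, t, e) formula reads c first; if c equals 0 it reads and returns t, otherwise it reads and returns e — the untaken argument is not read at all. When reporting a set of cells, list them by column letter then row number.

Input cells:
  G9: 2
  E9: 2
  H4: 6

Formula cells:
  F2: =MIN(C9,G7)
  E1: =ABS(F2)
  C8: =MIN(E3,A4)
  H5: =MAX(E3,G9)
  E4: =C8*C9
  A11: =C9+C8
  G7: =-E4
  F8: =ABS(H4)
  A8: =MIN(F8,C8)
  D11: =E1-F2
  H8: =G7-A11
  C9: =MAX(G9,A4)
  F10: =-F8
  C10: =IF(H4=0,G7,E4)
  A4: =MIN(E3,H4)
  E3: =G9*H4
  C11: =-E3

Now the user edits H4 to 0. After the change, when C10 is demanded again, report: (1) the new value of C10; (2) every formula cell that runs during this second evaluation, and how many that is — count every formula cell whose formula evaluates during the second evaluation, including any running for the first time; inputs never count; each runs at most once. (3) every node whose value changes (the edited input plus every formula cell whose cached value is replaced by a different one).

Initial pass — values computed on the first demand:
  E3 = 2 * 6 = 12
  A4 = MIN(12, 6) = 6
  C8 = MIN(12, 6) = 6
  C9 = MAX(2, 6) = 6
  E4 = 6 * 6 = 36
  C10 = IF(H4=0: H4=6 -> else branch E4) = 36

Second demand — change propagation:
  E3: re-runs because H4 6->0; new result 0.
  A4: re-runs because E3 12->0; H4 6->0; new result 0.
  C8: re-runs because E3 12->0; A4 6->0; new result 0.
  C9: re-runs because A4 6->0; new result 2.
  E4: re-runs because C8 6->0; C9 6->2; new result 0.
  G7: newly demanded (no cache) — executes and yields 0.
  C10: re-runs because H4 6->0; E4 36->0; new result 0.

The important point: the flipped condition pulls in fresh nodes; G7 runs for the first time.

C10 now evaluates to 0.
Run set: A4, C8, C9, C10, E3, E4, G7 (7 run).
Changed values: A4, C8, C9, C10, E3, E4, H4.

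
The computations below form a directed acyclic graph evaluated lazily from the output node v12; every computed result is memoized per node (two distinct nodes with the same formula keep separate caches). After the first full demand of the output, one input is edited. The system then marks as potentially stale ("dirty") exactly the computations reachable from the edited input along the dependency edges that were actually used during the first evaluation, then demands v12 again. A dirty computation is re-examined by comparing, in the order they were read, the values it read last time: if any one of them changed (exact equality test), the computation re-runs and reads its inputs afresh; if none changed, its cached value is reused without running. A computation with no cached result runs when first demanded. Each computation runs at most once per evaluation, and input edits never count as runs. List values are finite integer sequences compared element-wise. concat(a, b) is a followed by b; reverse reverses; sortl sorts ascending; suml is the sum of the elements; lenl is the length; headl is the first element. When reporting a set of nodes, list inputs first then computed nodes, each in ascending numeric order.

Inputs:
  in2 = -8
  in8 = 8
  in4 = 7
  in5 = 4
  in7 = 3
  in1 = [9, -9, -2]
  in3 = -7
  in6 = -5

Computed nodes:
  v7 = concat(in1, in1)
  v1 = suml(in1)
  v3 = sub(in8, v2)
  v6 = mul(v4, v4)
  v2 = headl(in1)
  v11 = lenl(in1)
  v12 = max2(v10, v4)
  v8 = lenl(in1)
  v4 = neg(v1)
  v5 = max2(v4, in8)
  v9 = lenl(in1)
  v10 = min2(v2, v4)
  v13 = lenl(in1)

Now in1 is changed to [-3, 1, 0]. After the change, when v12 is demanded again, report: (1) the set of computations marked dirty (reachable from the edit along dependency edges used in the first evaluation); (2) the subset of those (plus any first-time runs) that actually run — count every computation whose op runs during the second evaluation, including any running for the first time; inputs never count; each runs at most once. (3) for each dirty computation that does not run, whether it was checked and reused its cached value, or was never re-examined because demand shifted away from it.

The edit dirties: v1, v2, v4, v10, v12.
4 computations run: v1, v2, v10, v12.
Cache hits after checking: v4.
Note where the cutoff bites: v4 is checked, finds nothing changed, and keeps its cache.

First demand of the output computes:
  v1 = suml([9, -9, -2]) = -2
  v2 = headl([9, -9, -2]) = 9
  v4 = neg(-2) = 2
  v10 = min2(9, 2) = 2
  v12 = max2(2, 2) = 2

After the edit, cleaning proceeds:
  v1: a read changed (in1 [9, -9, -2]->[-3, 1, 0]) — executes, giving -2 — identical to its old value.
  v2: a read changed (in1 [9, -9, -2]->[-3, 1, 0]) — executes, giving -3.
  v4: dirty, but its reads are unchanged (v1 unchanged); cached 2 stands.
  v10: a read changed (v2 9->-3) — executes, giving -3.
  v12: a read changed (v10 2->-3) — executes, giving 2 — identical to its old value.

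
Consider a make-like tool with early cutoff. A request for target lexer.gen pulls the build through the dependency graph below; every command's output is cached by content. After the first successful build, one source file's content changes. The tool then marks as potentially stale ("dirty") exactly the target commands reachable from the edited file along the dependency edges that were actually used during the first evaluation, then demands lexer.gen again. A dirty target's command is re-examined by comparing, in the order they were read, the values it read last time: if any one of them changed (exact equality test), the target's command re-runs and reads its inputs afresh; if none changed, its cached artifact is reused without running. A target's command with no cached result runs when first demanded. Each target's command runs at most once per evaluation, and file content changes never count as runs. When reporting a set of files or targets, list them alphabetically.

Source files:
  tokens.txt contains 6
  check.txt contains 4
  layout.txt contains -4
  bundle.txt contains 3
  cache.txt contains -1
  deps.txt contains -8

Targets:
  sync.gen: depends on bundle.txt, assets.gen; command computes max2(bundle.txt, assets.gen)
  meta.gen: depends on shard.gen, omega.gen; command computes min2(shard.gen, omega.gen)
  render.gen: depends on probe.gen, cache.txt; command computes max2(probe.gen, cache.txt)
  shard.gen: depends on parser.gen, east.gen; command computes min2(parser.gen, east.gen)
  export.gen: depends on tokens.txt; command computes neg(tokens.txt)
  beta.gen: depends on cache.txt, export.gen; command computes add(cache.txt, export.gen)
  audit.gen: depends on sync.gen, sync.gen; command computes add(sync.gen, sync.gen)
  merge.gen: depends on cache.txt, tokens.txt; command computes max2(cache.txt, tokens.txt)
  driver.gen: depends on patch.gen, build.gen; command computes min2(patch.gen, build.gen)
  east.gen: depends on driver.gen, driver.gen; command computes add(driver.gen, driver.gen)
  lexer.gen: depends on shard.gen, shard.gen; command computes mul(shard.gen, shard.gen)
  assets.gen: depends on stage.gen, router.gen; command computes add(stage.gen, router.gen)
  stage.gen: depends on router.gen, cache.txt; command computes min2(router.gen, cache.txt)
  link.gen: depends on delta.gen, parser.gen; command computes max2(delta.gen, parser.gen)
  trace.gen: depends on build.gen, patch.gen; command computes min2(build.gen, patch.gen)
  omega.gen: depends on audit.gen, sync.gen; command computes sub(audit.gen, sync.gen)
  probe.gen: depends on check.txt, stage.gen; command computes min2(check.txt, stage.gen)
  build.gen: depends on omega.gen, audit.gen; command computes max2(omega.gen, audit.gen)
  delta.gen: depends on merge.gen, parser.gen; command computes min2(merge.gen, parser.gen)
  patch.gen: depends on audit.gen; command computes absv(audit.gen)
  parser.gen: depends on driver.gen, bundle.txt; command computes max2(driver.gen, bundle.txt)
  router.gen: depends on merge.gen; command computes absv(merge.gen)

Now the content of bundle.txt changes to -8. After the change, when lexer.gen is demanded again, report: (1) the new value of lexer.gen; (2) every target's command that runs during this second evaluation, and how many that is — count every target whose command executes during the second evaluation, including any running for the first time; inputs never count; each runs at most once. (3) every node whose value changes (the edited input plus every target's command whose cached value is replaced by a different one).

Demanding lexer.gen again yields 100.
2 target commands run: parser.gen, sync.gen.
The nodes whose values change: bundle.txt.
Note where the cutoff bites: audit.gen is checked, finds nothing changed, and keeps its cache.

First demand of the output computes:
  merge.gen = max2(-1, 6) = 6
  router.gen = absv(6) = 6
  stage.gen = min2(6, -1) = -1
  assets.gen = add(-1, 6) = 5
  sync.gen = max2(3, 5) = 5
  audit.gen = add(5, 5) = 10
  omega.gen = sub(10, 5) = 5
  build.gen = max2(5, 10) = 10
  patch.gen = absv(10) = 10
  driver.gen = min2(10, 10) = 10
  east.gen = add(10, 10) = 20
  parser.gen = max2(10, 3) = 10
  shard.gen = min2(10, 20) = 10
  lexer.gen = mul(10, 10) = 100

After the edit, cleaning proceeds:
  sync.gen: a read changed (bundle.txt 3->-8) — executes, giving 5 — identical to its old value.
  audit.gen: dirty, but its reads are unchanged (sync.gen unchanged, sync.gen unchanged); cached 10 stands.
  omega.gen: dirty, but its reads are unchanged (audit.gen unchanged, sync.gen unchanged); cached 5 stands.
  build.gen: dirty, but its reads are unchanged (omega.gen unchanged, audit.gen unchanged); cached 10 stands.
  patch.gen: dirty, but its reads are unchanged (audit.gen unchanged); cached 10 stands.
  driver.gen: dirty, but its reads are unchanged (patch.gen unchanged, build.gen unchanged); cached 10 stands.
  east.gen: dirty, but its reads are unchanged (driver.gen unchanged, driver.gen unchanged); cached 20 stands.
  parser.gen: a read changed (bundle.txt 3->-8) — executes, giving 10 — identical to its old value.
  shard.gen: dirty, but its reads are unchanged (parser.gen unchanged, east.gen unchanged); cached 10 stands.
  lexer.gen: dirty, but its reads are unchanged (shard.gen unchanged, shard.gen unchanged); cached 100 stands.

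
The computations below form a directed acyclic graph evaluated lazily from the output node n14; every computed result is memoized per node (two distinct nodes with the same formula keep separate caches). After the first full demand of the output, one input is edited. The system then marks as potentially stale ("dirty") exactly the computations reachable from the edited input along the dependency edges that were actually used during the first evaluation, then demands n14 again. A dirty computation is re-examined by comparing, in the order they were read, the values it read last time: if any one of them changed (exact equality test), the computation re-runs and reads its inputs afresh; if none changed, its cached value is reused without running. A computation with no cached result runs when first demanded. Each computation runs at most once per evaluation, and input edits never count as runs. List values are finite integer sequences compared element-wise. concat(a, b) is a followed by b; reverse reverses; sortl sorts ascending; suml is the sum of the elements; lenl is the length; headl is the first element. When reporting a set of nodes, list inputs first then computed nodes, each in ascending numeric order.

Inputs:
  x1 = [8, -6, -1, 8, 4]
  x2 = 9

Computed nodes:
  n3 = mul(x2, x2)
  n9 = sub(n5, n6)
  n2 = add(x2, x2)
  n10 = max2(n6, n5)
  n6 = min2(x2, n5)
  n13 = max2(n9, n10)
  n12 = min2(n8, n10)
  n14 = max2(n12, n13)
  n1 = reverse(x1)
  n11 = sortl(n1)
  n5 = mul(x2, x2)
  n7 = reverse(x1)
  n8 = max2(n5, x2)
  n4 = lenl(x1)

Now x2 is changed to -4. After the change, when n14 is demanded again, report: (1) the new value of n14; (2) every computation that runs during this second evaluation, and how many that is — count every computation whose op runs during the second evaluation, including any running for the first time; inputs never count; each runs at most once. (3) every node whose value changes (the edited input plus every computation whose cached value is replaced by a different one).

Demanding n14 again yields 20.
8 computations run: n5, n6, n8, n9, n10, n12, n13, n14.
The nodes whose values change: x2, n5, n6, n8, n9, n10, n12, n13, n14.

First demand of the output computes:
  n5 = mul(9, 9) = 81
  n6 = min2(9, 81) = 9
  n8 = max2(81, 9) = 81
  n9 = sub(81, 9) = 72
  n10 = max2(9, 81) = 81
  n12 = min2(81, 81) = 81
  n13 = max2(72, 81) = 81
  n14 = max2(81, 81) = 81

After the edit, cleaning proceeds:
  n5: a read changed (x2 9->-4; x2 9->-4) — executes, giving 16.
  n6: a read changed (x2 9->-4; n5 81->16) — executes, giving -4.
  n8: a read changed (n5 81->16; x2 9->-4) — executes, giving 16.
  n9: a read changed (n5 81->16; n6 9->-4) — executes, giving 20.
  n10: a read changed (n6 9->-4; n5 81->16) — executes, giving 16.
  n12: a read changed (n8 81->16; n10 81->16) — executes, giving 16.
  n13: a read changed (n9 72->20; n10 81->16) — executes, giving 20.
  n14: a read changed (n12 81->16; n13 81->20) — executes, giving 20.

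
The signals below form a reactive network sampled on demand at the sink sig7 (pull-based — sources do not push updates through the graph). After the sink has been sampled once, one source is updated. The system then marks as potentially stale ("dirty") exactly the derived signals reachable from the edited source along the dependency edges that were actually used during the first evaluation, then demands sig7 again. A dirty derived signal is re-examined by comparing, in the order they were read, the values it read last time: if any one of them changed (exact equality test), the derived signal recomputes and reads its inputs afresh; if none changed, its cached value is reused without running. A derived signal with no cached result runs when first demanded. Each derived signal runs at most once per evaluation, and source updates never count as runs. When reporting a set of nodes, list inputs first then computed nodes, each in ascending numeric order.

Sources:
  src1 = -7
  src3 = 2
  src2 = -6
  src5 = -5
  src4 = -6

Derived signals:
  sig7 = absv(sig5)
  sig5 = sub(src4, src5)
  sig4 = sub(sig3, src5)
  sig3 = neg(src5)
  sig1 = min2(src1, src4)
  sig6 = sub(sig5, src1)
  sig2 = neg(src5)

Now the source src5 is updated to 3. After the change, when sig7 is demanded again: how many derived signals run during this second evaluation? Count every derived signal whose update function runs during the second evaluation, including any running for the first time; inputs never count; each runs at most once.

Initial pass — values computed on the first demand:
  sig5 = sub(-6, -5) = -1
  sig7 = absv(-1) = 1

Second demand — change propagation:
  sig5: re-runs because src5 -5->3; new result -9.
  sig7: re-runs because sig5 -1->-9; new result 9.

Run set: sig5, sig7 (2 run).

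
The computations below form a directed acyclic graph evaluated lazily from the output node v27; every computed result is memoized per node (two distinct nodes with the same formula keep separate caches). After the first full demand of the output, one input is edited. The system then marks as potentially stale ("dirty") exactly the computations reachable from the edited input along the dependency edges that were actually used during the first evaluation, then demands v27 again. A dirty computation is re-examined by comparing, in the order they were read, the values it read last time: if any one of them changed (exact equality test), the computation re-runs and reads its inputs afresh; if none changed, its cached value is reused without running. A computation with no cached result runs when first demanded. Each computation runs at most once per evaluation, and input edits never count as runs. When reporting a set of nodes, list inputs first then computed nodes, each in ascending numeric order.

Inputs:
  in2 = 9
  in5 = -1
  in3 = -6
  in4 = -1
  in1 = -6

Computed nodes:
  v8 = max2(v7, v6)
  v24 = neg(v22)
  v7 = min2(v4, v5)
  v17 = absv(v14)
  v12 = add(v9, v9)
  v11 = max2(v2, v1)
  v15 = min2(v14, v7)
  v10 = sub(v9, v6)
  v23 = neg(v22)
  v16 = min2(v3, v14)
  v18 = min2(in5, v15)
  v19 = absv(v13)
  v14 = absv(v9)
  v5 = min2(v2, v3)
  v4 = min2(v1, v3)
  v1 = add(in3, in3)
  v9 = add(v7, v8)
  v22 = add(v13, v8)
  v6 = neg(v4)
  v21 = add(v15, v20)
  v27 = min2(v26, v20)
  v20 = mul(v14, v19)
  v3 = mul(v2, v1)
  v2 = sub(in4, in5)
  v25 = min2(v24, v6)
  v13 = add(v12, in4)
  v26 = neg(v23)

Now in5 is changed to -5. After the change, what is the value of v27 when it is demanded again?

Demanding v27 again yields 0.
Note where the cutoff bites: v12 is checked, finds nothing changed, and keeps its cache.

First demand of the output computes:
  v1 = add(-6, -6) = -12
  v2 = sub(-1, -1) = 0
  v3 = mul(0, -12) = 0
  v4 = min2(-12, 0) = -12
  v5 = min2(0, 0) = 0
  v6 = neg(-12) = 12
  v7 = min2(-12, 0) = -12
  v8 = max2(-12, 12) = 12
  v9 = add(-12, 12) = 0
  v12 = add(0, 0) = 0
  v13 = add(0, -1) = -1
  v14 = absv(0) = 0
  v19 = absv(-1) = 1
  v20 = mul(0, 1) = 0
  v22 = add(-1, 12) = 11
  v23 = neg(11) = -11
  v26 = neg(-11) = 11
  v27 = min2(11, 0) = 0

After the edit, cleaning proceeds:
  v2: a read changed (in5 -1->-5) — executes, giving 4.
  v3: a read changed (v2 0->4) — executes, giving -48.
  v4: a read changed (v3 0->-48) — executes, giving -48.
  v5: a read changed (v2 0->4; v3 0->-48) — executes, giving -48.
  v6: a read changed (v4 -12->-48) — executes, giving 48.
  v7: a read changed (v4 -12->-48; v5 0->-48) — executes, giving -48.
  v8: a read changed (v7 -12->-48; v6 12->48) — executes, giving 48.
  v9: a read changed (v7 -12->-48; v8 12->48) — executes, giving 0 — identical to its old value.
  v12: dirty, but its reads are unchanged (v9 unchanged, v9 unchanged); cached 0 stands.
  v13: dirty, but its reads are unchanged (v12 unchanged, in4 unchanged); cached -1 stands.
  v14: dirty, but its reads are unchanged (v9 unchanged); cached 0 stands.
  v19: dirty, but its reads are unchanged (v13 unchanged); cached 1 stands.
  v20: dirty, but its reads are unchanged (v14 unchanged, v19 unchanged); cached 0 stands.
  v22: a read changed (v8 12->48) — executes, giving 47.
  v23: a read changed (v22 11->47) — executes, giving -47.
  v26: a read changed (v23 -11->-47) — executes, giving 47.
  v27: a read changed (v26 11->47) — executes, giving 0 — identical to its old value.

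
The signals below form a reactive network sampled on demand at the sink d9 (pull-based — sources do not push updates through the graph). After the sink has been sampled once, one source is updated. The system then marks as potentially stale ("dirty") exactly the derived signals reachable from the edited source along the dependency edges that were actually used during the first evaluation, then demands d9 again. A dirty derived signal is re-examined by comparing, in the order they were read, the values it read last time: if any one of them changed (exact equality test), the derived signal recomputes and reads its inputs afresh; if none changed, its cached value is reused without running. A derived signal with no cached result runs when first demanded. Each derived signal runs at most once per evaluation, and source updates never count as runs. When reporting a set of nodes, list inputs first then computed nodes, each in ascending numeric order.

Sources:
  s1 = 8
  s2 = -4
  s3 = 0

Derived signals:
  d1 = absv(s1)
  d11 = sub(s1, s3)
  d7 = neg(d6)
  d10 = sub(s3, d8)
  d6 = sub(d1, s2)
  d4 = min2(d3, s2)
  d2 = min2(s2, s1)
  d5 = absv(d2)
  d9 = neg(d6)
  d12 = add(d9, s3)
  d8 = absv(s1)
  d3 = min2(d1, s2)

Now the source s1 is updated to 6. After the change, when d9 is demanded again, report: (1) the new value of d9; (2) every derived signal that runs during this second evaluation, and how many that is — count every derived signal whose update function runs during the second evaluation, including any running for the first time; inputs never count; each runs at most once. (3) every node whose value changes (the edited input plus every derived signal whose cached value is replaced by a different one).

Initial pass — values computed on the first demand:
  d1 = absv(8) = 8
  d6 = sub(8, -4) = 12
  d9 = neg(12) = -12

Second demand — change propagation:
  d1: re-runs because s1 8->6; new result 6.
  d6: re-runs because d1 8->6; new result 10.
  d9: re-runs because d6 12->10; new result -10.

d9 now evaluates to -10.
Run set: d1, d6, d9 (3 run).
Changed values: s1, d1, d6, d9.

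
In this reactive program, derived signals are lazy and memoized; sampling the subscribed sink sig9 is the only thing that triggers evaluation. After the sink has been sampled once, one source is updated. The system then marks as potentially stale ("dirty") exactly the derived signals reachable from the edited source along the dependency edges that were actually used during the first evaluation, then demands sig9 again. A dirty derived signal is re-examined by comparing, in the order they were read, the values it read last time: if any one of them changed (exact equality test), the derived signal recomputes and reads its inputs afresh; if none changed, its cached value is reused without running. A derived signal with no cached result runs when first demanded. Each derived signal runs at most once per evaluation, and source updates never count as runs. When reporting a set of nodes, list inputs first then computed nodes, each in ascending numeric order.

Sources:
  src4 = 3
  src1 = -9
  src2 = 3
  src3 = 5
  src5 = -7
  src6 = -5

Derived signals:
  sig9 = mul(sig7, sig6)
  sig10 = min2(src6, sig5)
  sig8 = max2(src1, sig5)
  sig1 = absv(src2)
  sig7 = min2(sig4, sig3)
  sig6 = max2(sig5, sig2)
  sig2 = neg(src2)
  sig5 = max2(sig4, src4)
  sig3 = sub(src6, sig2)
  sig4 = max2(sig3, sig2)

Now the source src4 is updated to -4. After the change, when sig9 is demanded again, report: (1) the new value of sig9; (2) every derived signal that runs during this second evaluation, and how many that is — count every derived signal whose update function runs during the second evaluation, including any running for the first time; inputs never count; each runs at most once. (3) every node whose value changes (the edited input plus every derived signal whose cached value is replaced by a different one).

First demand of the output computes:
  sig2 = neg(3) = -3
  sig3 = sub(-5, -3) = -2
  sig4 = max2(-2, -3) = -2
  sig5 = max2(-2, 3) = 3
  sig6 = max2(3, -3) = 3
  sig7 = min2(-2, -2) = -2
  sig9 = mul(-2, 3) = -6

After the edit, cleaning proceeds:
  sig5: a read changed (src4 3->-4) — executes, giving -2.
  sig6: a read changed (sig5 3->-2) — executes, giving -2.
  sig9: a read changed (sig6 3->-2) — executes, giving 4.

Demanding sig9 again yields 4.
3 derived signals run: sig5, sig6, sig9.
The nodes whose values change: src4, sig5, sig6, sig9.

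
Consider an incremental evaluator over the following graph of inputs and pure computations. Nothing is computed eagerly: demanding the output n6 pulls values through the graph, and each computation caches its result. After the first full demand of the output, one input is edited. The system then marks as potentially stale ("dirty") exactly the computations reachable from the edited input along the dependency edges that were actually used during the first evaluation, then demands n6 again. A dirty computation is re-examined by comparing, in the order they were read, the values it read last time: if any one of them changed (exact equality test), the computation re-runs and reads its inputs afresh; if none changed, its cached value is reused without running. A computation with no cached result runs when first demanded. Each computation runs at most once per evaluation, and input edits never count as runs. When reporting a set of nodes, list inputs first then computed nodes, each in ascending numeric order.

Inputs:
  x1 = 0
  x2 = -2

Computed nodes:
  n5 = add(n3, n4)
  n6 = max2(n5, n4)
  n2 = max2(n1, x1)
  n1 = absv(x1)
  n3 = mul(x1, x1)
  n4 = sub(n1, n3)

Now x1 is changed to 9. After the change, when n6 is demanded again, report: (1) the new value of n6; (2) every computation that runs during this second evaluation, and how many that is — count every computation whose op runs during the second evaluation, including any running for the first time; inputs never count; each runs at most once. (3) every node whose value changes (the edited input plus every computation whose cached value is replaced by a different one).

n6 now evaluates to 9.
Run set: n1, n3, n4, n5, n6 (5 run).
Changed values: x1, n1, n3, n4, n5, n6.

Initial pass — values computed on the first demand:
  n1 = absv(0) = 0
  n3 = mul(0, 0) = 0
  n4 = sub(0, 0) = 0
  n5 = add(0, 0) = 0
  n6 = max2(0, 0) = 0

Second demand — change propagation:
  n1: re-runs because x1 0->9; new result 9.
  n3: re-runs because x1 0->9; x1 0->9; new result 81.
  n4: re-runs because n1 0->9; n3 0->81; new result -72.
  n5: re-runs because n3 0->81; n4 0->-72; new result 9.
  n6: re-runs because n5 0->9; n4 0->-72; new result 9.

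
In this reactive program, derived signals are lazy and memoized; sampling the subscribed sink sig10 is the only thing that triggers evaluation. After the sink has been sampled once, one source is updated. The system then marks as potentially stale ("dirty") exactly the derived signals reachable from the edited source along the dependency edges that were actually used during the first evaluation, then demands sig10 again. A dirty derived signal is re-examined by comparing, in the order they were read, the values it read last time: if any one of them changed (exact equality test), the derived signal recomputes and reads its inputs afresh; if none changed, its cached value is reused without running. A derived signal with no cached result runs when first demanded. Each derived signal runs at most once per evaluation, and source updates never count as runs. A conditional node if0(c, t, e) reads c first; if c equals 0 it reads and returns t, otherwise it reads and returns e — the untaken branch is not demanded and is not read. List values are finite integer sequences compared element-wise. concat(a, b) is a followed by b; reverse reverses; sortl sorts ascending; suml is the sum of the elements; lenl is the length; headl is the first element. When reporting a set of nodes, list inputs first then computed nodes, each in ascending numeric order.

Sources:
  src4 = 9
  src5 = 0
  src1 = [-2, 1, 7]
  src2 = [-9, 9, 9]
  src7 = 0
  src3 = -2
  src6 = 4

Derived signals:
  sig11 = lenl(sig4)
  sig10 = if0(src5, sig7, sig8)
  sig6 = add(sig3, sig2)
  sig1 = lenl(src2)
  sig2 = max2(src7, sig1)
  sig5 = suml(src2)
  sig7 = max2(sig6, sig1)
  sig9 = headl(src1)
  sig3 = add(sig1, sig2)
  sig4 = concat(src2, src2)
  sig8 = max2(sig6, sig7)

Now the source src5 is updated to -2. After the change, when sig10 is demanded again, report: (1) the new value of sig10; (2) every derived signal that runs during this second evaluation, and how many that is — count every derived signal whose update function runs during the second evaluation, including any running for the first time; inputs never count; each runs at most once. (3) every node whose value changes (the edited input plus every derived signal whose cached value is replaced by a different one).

First demand of the output computes:
  sig1 = lenl([-9, 9, 9]) = 3
  sig2 = max2(0, 3) = 3
  sig3 = add(3, 3) = 6
  sig6 = add(6, 3) = 9
  sig7 = max2(9, 3) = 9
  sig10 = if0(src5=0 -> then branch sig7) = 9

After the edit, cleaning proceeds:
  sig8: had never run; runs now, result 9.
  sig10: a read changed (src5 0->-2) — executes, giving 9 — identical to its old value.

Note the branch switch — sig8 had no cache and runs now for the first time.

Demanding sig10 again yields 9.
2 derived signals run: sig8, sig10.
The nodes whose values change: src5.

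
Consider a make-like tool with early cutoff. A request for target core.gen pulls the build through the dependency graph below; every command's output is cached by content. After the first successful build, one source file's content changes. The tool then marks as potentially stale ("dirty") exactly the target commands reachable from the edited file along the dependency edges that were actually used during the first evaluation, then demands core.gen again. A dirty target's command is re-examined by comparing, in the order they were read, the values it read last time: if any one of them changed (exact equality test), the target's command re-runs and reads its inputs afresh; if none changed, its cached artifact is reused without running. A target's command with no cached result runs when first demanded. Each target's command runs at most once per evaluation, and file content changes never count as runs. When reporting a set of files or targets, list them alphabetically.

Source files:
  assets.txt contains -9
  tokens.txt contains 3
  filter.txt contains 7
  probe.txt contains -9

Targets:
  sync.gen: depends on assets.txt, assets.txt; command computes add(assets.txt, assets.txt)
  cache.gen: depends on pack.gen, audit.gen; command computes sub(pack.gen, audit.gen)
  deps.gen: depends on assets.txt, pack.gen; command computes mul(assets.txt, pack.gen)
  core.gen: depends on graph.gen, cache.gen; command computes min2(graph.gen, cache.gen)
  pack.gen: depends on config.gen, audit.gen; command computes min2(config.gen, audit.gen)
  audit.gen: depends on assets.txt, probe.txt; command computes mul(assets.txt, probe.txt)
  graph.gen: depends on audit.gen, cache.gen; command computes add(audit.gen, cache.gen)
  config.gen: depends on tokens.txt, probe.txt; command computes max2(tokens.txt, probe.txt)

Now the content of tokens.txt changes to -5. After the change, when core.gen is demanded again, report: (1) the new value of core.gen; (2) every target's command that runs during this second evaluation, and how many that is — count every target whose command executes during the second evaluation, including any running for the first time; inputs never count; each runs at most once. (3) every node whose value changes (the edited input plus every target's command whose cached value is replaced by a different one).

Demanding core.gen again yields -86.
5 target commands run: cache.gen, config.gen, core.gen, graph.gen, pack.gen.
The nodes whose values change: cache.gen, config.gen, core.gen, graph.gen, pack.gen, tokens.txt.

First demand of the output computes:
  audit.gen = mul(-9, -9) = 81
  config.gen = max2(3, -9) = 3
  pack.gen = min2(3, 81) = 3
  cache.gen = sub(3, 81) = -78
  graph.gen = add(81, -78) = 3
  core.gen = min2(3, -78) = -78

After the edit, cleaning proceeds:
  config.gen: a read changed (tokens.txt 3->-5) — executes, giving -5.
  pack.gen: a read changed (config.gen 3->-5) — executes, giving -5.
  cache.gen: a read changed (pack.gen 3->-5) — executes, giving -86.
  graph.gen: a read changed (cache.gen -78->-86) — executes, giving -5.
  core.gen: a read changed (graph.gen 3->-5; cache.gen -78->-86) — executes, giving -86.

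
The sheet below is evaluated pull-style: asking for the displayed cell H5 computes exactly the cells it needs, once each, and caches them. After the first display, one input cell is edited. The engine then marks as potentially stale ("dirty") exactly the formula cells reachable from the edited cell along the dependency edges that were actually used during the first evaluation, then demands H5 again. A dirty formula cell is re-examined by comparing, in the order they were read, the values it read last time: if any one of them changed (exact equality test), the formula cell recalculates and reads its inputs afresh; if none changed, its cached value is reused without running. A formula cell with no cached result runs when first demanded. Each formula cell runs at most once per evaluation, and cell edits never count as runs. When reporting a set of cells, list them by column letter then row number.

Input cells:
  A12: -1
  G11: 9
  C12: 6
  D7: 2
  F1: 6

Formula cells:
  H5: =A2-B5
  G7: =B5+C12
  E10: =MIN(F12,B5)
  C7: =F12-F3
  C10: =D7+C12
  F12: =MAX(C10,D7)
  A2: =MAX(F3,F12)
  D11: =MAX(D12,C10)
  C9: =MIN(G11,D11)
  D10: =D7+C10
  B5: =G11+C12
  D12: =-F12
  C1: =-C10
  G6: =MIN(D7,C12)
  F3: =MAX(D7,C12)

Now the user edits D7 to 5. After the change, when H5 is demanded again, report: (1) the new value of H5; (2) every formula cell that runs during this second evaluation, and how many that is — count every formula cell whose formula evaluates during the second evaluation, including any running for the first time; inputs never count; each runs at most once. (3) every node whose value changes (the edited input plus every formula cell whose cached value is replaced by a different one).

First demand of the output computes:
  B5 = 9 + 6 = 15
  C10 = 2 + 6 = 8
  F3 = MAX(2, 6) = 6
  F12 = MAX(8, 2) = 8
  A2 = MAX(6, 8) = 8
  H5 = 8 - 15 = -7

After the edit, cleaning proceeds:
  C10: a read changed (D7 2->5) — executes, giving 11.
  F3: a read changed (D7 2->5) — executes, giving 6 — identical to its old value.
  F12: a read changed (C10 8->11; D7 2->5) — executes, giving 11.
  A2: a read changed (F12 8->11) — executes, giving 11.
  H5: a read changed (A2 8->11) — executes, giving -4.

Demanding H5 again yields -4.
5 formula cells run: A2, C10, F3, F12, H5.
The nodes whose values change: A2, C10, D7, F12, H5.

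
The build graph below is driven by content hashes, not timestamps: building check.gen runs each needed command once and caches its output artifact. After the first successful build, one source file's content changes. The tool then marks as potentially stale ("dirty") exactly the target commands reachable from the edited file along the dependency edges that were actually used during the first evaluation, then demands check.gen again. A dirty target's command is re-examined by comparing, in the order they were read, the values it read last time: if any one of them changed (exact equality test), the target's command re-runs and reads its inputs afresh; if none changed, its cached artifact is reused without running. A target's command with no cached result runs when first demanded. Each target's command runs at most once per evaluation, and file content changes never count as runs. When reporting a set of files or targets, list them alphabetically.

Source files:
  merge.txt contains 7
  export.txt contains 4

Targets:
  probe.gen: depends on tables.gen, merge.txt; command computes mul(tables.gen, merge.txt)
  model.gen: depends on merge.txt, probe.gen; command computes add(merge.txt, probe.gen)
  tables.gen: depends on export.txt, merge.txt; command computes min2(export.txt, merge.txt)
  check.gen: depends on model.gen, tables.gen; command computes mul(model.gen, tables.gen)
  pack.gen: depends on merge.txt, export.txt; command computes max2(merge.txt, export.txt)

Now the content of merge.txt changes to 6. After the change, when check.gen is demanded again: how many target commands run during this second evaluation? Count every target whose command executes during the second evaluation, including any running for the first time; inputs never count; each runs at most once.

Initial pass — values computed on the first demand:
  tables.gen = min2(4, 7) = 4
  probe.gen = mul(4, 7) = 28
  model.gen = add(7, 28) = 35
  check.gen = mul(35, 4) = 140

Second demand — change propagation:
  tables.gen: re-runs because merge.txt 7->6; new result 4 (unchanged).
  probe.gen: re-runs because merge.txt 7->6; new result 24.
  model.gen: re-runs because merge.txt 7->6; probe.gen 28->24; new result 30.
  check.gen: re-runs because model.gen 35->30; new result 120.

Run set: check.gen, model.gen, probe.gen, tables.gen (4 run).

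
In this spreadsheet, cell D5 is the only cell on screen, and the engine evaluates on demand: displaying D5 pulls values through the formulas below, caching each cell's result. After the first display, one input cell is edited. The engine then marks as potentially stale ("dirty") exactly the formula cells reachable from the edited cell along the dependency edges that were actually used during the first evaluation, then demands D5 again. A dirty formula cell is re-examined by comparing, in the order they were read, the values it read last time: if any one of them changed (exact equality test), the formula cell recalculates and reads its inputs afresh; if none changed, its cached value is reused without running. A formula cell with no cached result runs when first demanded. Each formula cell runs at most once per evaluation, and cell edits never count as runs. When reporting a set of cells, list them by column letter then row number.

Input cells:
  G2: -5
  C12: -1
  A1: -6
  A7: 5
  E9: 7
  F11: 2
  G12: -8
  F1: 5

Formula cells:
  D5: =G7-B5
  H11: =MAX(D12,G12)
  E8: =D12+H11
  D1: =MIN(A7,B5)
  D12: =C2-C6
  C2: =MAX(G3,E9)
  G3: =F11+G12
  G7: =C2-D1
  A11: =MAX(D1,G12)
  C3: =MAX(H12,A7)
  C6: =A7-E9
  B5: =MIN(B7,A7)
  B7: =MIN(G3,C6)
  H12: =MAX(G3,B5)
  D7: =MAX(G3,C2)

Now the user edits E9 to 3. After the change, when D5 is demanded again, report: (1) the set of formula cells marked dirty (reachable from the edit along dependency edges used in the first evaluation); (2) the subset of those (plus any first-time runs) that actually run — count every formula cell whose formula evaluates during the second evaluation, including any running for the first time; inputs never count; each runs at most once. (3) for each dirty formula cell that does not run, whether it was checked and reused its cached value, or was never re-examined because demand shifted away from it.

Dirty set: B5, B7, C2, C6, D1, D5, G7.
Run set: B7, C2, C6, D5, G7 (5 run).
Re-examined without running (cache reused): B5, D1.
The important point: at B5 every value read last time is unchanged, so the dirty flag clears without a run.

Initial pass — values computed on the first demand:
  C6 = 5 - 7 = -2
  G3 = 2 + -8 = -6
  B7 = MIN(-6, -2) = -6
  B5 = MIN(-6, 5) = -6
  C2 = MAX(-6, 7) = 7
  D1 = MIN(5, -6) = -6
  G7 = 7 - -6 = 13
  D5 = 13 - -6 = 19

Second demand — change propagation:
  C2: re-runs because E9 7->3; new result 3.
  C6: re-runs because E9 7->3; new result 2.
  B7: re-runs because C6 -2->2; new result -6 (unchanged).
  B5: re-examined; everything it read last time is the same (B7 unchanged, A7 unchanged) — cache -6 kept, no run.
  D1: re-examined; everything it read last time is the same (A7 unchanged, B5 unchanged) — cache -6 kept, no run.
  G7: re-runs because C2 7->3; new result 9.
  D5: re-runs because G7 13->9; new result 15.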